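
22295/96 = 232 + 23/96 = 232.24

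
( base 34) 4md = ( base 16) 1509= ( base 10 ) 5385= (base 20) D95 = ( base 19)eh8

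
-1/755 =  -1 + 754/755 = - 0.00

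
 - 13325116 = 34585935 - 47911051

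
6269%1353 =857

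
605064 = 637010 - 31946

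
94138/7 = 94138/7= 13448.29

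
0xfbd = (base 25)6b4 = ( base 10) 4029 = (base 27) 5e6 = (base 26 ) 5OP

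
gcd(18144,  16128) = 2016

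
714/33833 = 714/33833 = 0.02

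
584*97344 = 56848896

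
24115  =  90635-66520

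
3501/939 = 1167/313 = 3.73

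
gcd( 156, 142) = 2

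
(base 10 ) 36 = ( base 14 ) 28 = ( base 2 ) 100100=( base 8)44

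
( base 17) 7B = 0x82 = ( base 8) 202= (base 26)50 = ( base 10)130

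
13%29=13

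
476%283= 193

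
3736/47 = 79 + 23/47  =  79.49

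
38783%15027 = 8729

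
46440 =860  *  54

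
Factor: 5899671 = 3^2*19^1*34501^1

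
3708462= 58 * 63939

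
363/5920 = 363/5920=0.06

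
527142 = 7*75306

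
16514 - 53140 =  - 36626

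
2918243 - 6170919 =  - 3252676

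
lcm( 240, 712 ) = 21360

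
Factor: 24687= 3^2*13^1*211^1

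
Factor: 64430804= 2^2*16107701^1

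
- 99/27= - 11/3 = -3.67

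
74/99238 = 37/49619= 0.00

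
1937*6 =11622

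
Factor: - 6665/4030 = - 2^(-1)*13^(-1 )*43^1  =  -43/26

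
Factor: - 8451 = - 3^3 *313^1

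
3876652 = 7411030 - 3534378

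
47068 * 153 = 7201404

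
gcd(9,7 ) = 1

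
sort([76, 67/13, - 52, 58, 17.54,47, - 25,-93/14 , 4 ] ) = [ - 52, - 25, - 93/14,4, 67/13, 17.54, 47,58, 76 ]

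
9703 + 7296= 16999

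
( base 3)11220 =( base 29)4G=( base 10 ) 132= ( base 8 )204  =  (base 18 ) 76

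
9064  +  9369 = 18433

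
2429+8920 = 11349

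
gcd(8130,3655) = 5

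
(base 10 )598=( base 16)256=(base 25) NN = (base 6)2434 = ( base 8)1126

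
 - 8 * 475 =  - 3800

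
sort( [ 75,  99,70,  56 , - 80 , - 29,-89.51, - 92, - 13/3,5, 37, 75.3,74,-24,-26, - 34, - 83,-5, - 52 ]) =[ - 92, - 89.51,  -  83, - 80 , - 52, - 34, - 29, - 26, - 24, - 5,-13/3,  5,  37, 56,  70,  74, 75, 75.3, 99]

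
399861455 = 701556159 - 301694704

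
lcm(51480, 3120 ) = 102960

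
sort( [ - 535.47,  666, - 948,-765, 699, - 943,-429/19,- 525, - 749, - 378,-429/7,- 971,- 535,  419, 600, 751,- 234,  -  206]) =[ - 971 ,-948, - 943,  -  765, - 749,  -  535.47,- 535,-525, - 378,-234, - 206,-429/7, - 429/19, 419, 600, 666, 699,751 ]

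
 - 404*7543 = -3047372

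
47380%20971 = 5438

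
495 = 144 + 351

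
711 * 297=211167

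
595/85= 7 = 7.00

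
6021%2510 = 1001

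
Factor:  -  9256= - 2^3*13^1*89^1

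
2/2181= 2/2181=0.00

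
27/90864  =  3/10096 =0.00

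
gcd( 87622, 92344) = 2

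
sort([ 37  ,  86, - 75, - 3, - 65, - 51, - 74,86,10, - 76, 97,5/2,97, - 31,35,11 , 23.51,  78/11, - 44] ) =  [ - 76, - 75,-74,-65  , - 51,-44, - 31, - 3,5/2,78/11 , 10 , 11,23.51,  35, 37 , 86,86,97,97 ]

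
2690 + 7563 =10253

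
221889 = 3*73963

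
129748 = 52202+77546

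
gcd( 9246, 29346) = 402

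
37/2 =37/2 = 18.50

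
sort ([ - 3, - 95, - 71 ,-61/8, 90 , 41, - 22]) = [ - 95, - 71,-22,- 61/8,- 3, 41, 90]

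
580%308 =272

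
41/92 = 41/92 = 0.45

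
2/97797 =2/97797 =0.00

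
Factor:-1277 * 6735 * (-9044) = 77783781180 = 2^2 * 3^1 * 5^1*7^1 * 17^1 * 19^1 * 449^1 *1277^1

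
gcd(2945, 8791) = 1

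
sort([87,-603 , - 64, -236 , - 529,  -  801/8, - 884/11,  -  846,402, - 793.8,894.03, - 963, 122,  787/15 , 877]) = [ - 963 ,-846,-793.8, - 603, - 529,-236,  -  801/8, - 884/11, - 64,787/15,87,122 , 402,877,  894.03]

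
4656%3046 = 1610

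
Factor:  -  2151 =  - 3^2*239^1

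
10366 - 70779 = -60413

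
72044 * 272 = 19595968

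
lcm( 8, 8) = 8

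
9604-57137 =- 47533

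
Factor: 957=3^1*11^1*29^1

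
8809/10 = 880+9/10 = 880.90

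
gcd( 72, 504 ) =72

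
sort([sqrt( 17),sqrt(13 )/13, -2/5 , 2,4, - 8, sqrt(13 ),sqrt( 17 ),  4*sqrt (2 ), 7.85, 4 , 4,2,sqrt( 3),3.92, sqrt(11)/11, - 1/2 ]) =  [  -  8,  -  1/2,  -  2/5, sqrt(13 )/13,sqrt( 11 ) /11,sqrt(3 ),2, 2,  sqrt(13 ),3.92,  4 , 4,  4 , sqrt(17),  sqrt( 17 ),4*sqrt (2), 7.85] 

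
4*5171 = 20684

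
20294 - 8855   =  11439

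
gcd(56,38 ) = 2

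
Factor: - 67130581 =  - 7^1*73^1*131371^1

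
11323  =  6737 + 4586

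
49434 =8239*6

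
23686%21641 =2045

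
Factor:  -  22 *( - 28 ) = 616 = 2^3*7^1 * 11^1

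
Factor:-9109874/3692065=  - 2^1*5^( - 1 )*13^( - 1)*79^(  -  1)*719^(  -  1)*4554937^1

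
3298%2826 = 472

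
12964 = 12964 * 1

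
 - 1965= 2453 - 4418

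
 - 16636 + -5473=  -  22109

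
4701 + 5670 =10371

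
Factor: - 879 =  - 3^1*293^1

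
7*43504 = 304528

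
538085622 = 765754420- 227668798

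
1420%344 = 44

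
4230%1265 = 435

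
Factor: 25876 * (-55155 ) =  - 2^2*3^1*5^1 * 3677^1 * 6469^1 = - 1427190780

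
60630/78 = 777 + 4/13  =  777.31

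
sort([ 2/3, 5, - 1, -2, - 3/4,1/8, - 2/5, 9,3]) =[ - 2, - 1,-3/4, -2/5, 1/8,2/3, 3,  5,9]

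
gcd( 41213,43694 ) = 1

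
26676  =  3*8892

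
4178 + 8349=12527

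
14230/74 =192+ 11/37=192.30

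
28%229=28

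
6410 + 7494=13904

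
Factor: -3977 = -41^1*97^1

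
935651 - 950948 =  - 15297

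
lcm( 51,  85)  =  255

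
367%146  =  75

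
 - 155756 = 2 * ( - 77878 ) 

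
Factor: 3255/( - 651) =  - 5  =  - 5^1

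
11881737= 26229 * 453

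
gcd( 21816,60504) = 24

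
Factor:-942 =-2^1*3^1 * 157^1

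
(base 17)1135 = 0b1010010001010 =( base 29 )679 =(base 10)5258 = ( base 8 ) 12212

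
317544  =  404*786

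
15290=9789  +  5501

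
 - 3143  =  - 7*449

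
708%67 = 38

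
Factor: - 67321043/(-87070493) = 1019^ ( - 1)*85447^( - 1)*67321043^1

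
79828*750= 59871000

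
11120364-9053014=2067350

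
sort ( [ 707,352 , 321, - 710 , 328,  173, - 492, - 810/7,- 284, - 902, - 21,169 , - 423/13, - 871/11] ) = [ - 902, - 710, - 492, - 284, - 810/7, - 871/11, - 423/13, - 21 , 169,173, 321,328,352, 707] 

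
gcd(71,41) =1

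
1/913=1/913 = 0.00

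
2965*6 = 17790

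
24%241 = 24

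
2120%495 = 140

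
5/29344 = 5/29344=0.00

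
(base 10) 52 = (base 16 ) 34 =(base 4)310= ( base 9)57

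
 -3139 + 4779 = 1640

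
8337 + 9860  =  18197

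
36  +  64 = 100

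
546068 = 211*2588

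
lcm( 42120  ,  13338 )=800280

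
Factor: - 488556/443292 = -3^1*17^ ( - 1 )*53^(-1 )*331^1  =  - 993/901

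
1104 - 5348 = -4244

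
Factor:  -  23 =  - 23^1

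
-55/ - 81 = 55/81= 0.68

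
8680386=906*9581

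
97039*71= 6889769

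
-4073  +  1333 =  - 2740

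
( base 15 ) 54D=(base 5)14243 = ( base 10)1198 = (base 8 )2256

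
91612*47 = 4305764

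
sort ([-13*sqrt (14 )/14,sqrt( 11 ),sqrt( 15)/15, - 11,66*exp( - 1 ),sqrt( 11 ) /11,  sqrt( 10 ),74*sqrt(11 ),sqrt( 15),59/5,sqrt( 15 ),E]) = [-11, - 13*sqrt( 14)/14,sqrt( 15 )/15,  sqrt( 11) /11,E, sqrt(  10),sqrt( 11),sqrt( 15),  sqrt(15), 59/5,66*exp(  -  1),74*sqrt( 11)]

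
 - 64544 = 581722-646266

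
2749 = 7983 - 5234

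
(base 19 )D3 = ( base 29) 8i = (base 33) 7J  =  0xFA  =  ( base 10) 250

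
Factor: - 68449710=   -  2^1*3^1*5^1*7^1*325951^1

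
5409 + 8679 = 14088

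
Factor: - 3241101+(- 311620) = - 3552721 = -107^1 * 33203^1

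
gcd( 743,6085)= 1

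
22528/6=11264/3 = 3754.67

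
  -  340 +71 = -269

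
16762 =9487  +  7275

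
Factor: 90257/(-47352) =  - 2^(-3 )*3^(  -  1)*43^1*1973^( - 1)*2099^1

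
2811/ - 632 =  - 5 + 349/632 = - 4.45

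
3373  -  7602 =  -4229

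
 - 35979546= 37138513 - 73118059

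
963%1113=963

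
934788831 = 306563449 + 628225382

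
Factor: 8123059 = 7^1*17^1*68261^1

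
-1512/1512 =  - 1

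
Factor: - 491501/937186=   -  2^( - 1) *468593^(- 1)* 491501^1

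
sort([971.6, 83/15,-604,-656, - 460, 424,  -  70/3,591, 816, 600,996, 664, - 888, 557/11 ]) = [-888,  -  656,-604,-460,-70/3, 83/15 , 557/11, 424,591 , 600, 664,816,971.6, 996]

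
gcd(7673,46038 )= 7673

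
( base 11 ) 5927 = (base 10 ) 7773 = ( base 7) 31443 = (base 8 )17135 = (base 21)HD3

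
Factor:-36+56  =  20  =  2^2*5^1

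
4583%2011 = 561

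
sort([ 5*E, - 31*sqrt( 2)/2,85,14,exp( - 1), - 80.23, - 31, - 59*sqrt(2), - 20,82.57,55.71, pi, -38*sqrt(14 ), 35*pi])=[-38*sqrt( 14), - 59*sqrt(2 ),-80.23 , - 31, - 31*sqrt(2) /2, - 20,  exp( - 1),pi,5*E,14,55.71,82.57, 85,35*pi ]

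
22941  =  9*2549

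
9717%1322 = 463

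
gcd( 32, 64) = 32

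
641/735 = 641/735 = 0.87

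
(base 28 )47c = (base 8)6420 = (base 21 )7c5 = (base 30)3le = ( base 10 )3344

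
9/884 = 9/884 = 0.01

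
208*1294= 269152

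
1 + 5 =6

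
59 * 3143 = 185437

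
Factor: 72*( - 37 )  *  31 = -2^3 * 3^2  *  31^1  *  37^1 = - 82584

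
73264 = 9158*8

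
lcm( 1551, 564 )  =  6204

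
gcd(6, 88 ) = 2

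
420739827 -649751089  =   - 229011262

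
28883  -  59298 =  - 30415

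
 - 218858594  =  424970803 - 643829397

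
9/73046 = 9/73046 = 0.00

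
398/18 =22 + 1/9= 22.11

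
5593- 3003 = 2590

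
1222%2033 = 1222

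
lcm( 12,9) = 36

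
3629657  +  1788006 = 5417663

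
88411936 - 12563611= 75848325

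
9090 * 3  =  27270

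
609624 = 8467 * 72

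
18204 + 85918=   104122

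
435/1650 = 29/110  =  0.26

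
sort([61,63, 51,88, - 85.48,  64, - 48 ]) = [  -  85.48,  -  48, 51, 61,63 , 64,88]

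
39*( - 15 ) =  - 585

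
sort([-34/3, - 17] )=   [-17,  -  34/3] 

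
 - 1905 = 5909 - 7814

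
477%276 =201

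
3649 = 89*41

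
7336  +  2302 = 9638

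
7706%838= 164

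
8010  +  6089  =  14099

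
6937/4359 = 6937/4359=1.59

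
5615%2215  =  1185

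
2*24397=48794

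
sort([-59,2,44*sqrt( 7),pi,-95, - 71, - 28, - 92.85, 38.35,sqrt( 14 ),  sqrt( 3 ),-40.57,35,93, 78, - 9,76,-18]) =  [ - 95, - 92.85,- 71, - 59,  -  40.57, - 28,  -  18,-9 , sqrt (3), 2,pi, sqrt( 14 ), 35,38.35,  76,78,93 , 44*sqrt( 7)] 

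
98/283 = 98/283  =  0.35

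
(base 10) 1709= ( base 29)20R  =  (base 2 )11010101101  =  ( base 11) 1314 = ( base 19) 4di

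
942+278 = 1220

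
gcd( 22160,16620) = 5540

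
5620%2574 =472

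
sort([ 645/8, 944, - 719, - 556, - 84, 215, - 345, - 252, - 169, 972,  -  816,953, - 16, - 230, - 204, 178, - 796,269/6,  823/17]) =[ - 816, - 796, - 719, - 556,-345, - 252, - 230, - 204, - 169, - 84, - 16,  269/6, 823/17,  645/8 , 178, 215, 944,953, 972] 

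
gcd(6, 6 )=6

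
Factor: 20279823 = 3^1*563^1*12007^1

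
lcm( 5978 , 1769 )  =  173362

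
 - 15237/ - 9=1693/1 = 1693.00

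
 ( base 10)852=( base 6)3540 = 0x354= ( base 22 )1gg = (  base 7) 2325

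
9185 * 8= 73480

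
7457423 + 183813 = 7641236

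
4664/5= 4664/5 =932.80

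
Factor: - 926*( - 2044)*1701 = 3219557544 = 2^3 * 3^5*7^2*73^1*463^1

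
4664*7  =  32648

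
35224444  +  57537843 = 92762287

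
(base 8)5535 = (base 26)47n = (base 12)1825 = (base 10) 2909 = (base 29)3D9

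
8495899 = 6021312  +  2474587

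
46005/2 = 23002 + 1/2=23002.50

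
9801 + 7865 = 17666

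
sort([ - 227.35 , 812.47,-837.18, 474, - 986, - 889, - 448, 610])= [ - 986, - 889 ,-837.18 , - 448, - 227.35,  474, 610, 812.47]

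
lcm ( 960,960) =960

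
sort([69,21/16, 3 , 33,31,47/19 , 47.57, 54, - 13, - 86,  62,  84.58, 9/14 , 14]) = [ - 86, - 13,9/14,  21/16, 47/19, 3, 14, 31,33, 47.57, 54, 62,69, 84.58 ] 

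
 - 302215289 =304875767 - 607091056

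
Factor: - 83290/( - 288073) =2^1*5^1*271^(- 1 )*1063^( -1) * 8329^1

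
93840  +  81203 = 175043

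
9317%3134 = 3049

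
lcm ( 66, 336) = 3696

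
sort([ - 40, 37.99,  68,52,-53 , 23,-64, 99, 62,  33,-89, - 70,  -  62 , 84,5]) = [ - 89, - 70, - 64, - 62,  -  53,-40,  5 , 23,  33, 37.99,52, 62,68, 84, 99]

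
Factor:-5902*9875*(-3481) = 202880512250 =2^1*5^3*13^1*59^2*79^1*227^1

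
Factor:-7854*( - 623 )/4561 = 4893042/4561  =  2^1*3^1*7^2*11^1*17^1*89^1*4561^( - 1 ) 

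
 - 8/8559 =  - 1 + 8551/8559 = - 0.00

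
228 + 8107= 8335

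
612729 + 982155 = 1594884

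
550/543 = 1 + 7/543 = 1.01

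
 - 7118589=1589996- 8708585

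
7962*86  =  684732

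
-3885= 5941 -9826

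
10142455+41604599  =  51747054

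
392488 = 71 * 5528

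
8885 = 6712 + 2173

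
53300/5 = 10660 = 10660.00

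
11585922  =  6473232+5112690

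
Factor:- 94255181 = - 19^1 * 2087^1*2377^1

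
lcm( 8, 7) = 56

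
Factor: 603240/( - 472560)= -2^( - 1 )*179^ ( - 1 )*457^1 = -457/358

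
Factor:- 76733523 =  - 3^2*37^1*230431^1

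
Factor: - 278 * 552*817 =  - 125373552 = - 2^4 * 3^1*19^1 * 23^1*43^1* 139^1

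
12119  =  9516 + 2603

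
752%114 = 68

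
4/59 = 4/59 =0.07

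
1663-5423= - 3760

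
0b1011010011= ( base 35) KN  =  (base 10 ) 723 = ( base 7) 2052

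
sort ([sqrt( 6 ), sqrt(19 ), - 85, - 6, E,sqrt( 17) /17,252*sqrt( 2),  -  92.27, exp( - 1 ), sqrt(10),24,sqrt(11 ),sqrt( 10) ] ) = [ - 92.27,  -  85, - 6,  sqrt(17 )/17, exp(- 1),sqrt ( 6),E,sqrt(10) , sqrt( 10) , sqrt( 11 ),sqrt(19),24,252*sqrt(2) ] 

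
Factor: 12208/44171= 2^4*7^1*109^1*44171^ ( - 1) 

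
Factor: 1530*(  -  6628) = - 2^3*3^2*5^1*17^1 * 1657^1 = -10140840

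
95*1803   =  171285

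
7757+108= 7865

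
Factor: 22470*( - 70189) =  - 2^1*3^1*5^1*7^2*37^1*107^1*271^1= - 1577146830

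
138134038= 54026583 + 84107455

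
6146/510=12  +  13/255 = 12.05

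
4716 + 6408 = 11124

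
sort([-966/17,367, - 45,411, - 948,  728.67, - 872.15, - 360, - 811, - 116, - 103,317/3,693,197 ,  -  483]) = [ - 948, - 872.15 , - 811, - 483, - 360 , - 116, - 103, - 966/17, -45, 317/3 , 197,367,411,  693,728.67]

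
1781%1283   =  498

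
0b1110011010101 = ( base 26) ann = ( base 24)CJD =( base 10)7381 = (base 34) 6d3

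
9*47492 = 427428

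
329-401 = -72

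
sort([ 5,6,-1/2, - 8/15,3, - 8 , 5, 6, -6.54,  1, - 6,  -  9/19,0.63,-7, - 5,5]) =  [ - 8, - 7, - 6.54, - 6, - 5, - 8/15,  -  1/2, - 9/19,0.63,1, 3, 5,5,5, 6,  6 ]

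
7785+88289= 96074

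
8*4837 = 38696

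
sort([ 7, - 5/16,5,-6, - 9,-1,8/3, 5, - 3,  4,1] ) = [ - 9, - 6, -3, - 1, - 5/16, 1,8/3,4,5,5,7] 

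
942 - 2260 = - 1318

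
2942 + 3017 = 5959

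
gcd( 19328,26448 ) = 16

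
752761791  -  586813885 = 165947906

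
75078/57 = 25026/19 = 1317.16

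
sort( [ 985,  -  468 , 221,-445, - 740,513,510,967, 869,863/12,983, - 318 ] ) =[-740, - 468 , - 445,  -  318, 863/12,221, 510,513, 869,967 , 983,985 ]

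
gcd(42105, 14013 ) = 3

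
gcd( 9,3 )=3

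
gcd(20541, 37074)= 501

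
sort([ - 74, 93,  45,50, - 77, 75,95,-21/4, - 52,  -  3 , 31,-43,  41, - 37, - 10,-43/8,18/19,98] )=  [ - 77, - 74, - 52,-43,-37,-10, - 43/8 ,-21/4, - 3,18/19,31,41, 45, 50, 75,93,95,98]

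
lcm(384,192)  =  384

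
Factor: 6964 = 2^2 * 1741^1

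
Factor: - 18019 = -37^1*487^1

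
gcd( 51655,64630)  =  5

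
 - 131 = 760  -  891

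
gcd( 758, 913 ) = 1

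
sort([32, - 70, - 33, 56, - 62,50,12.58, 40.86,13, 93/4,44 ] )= [ - 70,  -  62,-33,12.58,13,93/4,32, 40.86, 44,50,56 ]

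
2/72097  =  2/72097 = 0.00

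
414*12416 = 5140224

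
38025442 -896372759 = - 858347317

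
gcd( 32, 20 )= 4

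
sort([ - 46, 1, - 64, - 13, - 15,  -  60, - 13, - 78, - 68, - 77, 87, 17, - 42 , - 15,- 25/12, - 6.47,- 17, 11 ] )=[ - 78, - 77, - 68, - 64, - 60,- 46, - 42, - 17 , - 15, - 15, - 13,-13,  -  6.47, - 25/12,  1, 11, 17, 87]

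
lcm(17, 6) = 102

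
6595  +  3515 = 10110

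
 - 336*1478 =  - 496608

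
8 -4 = 4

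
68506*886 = 60696316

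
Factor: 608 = 2^5*19^1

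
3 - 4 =  -  1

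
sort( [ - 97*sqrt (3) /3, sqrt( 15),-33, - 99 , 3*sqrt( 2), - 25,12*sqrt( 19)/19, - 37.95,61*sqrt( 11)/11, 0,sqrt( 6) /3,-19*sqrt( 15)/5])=[ - 99, - 97*sqrt( 3)/3 , - 37.95,-33, - 25 , - 19*sqrt(15) /5,0 , sqrt(6) /3,12*sqrt( 19)/19,sqrt( 15),3*sqrt(2 ),61 *sqrt ( 11)/11] 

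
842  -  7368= - 6526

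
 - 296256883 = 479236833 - 775493716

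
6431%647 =608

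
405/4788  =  45/532= 0.08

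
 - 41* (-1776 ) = 72816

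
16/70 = 8/35 = 0.23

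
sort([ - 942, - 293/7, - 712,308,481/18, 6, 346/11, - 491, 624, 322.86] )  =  [ - 942,  -  712, - 491, - 293/7, 6 , 481/18, 346/11, 308,322.86, 624 ]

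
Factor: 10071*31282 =2^1*3^3*373^1 * 15641^1 = 315041022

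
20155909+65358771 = 85514680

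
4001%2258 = 1743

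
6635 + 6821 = 13456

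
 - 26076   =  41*( - 636)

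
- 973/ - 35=139/5 = 27.80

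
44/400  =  11/100 = 0.11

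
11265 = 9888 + 1377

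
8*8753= 70024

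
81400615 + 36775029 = 118175644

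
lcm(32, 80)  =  160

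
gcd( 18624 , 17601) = 3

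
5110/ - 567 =- 10 + 80/81 = -9.01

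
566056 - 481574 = 84482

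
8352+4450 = 12802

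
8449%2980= 2489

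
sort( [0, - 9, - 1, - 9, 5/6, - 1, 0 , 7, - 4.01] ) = [ - 9, - 9, - 4.01, - 1, - 1,0, 0, 5/6,7 ] 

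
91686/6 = 15281 = 15281.00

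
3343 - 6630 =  - 3287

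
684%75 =9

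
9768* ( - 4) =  - 39072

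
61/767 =61/767   =  0.08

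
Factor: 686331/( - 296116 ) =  - 2^(-2 )* 3^2*181^(-1)*409^ (  -  1 )*76259^1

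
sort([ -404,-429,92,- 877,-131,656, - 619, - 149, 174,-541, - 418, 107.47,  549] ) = [ - 877,-619, - 541, - 429, - 418, - 404, - 149, - 131,92,107.47,174,549,656 ] 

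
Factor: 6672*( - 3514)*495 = - 2^5*3^3*5^1*7^1 *11^1*139^1*251^1 = - 11605476960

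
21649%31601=21649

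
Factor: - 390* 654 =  - 2^2*3^2*5^1*13^1 * 109^1= - 255060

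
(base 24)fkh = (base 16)23b1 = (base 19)165H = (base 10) 9137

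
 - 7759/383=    - 21 +284/383 = - 20.26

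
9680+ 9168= 18848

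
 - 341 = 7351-7692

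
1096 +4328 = 5424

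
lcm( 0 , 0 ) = 0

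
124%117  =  7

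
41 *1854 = 76014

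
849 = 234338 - 233489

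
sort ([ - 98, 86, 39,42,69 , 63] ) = [ - 98,39, 42,63,69, 86]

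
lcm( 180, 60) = 180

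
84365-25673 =58692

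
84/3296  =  21/824 = 0.03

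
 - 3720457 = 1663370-5383827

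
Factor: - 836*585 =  - 489060 = - 2^2*3^2*5^1*11^1*13^1*19^1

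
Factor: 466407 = 3^2*29^1*1787^1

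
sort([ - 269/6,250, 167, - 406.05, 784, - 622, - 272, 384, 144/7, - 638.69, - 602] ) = [ - 638.69, - 622, - 602, - 406.05, - 272, - 269/6,144/7 , 167, 250,384, 784]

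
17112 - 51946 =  - 34834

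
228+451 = 679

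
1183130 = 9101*130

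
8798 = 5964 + 2834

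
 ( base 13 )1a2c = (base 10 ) 3925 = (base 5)111200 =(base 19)agb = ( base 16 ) F55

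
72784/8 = 9098 = 9098.00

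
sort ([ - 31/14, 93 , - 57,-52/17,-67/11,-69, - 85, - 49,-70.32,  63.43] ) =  [-85,-70.32,-69, - 57, - 49,-67/11,-52/17,  -  31/14,63.43, 93]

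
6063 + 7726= 13789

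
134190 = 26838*5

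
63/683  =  63/683 = 0.09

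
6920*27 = 186840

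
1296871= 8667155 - 7370284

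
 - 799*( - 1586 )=1267214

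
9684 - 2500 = 7184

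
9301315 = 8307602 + 993713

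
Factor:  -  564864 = - 2^7*3^1 *1471^1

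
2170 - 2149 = 21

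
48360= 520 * 93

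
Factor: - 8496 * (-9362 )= 79539552 = 2^5 * 3^2*31^1*59^1*151^1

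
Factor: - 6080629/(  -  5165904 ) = 2^ ( - 4 )*3^( -1) * 281^(  -  1 )*293^1*383^(  -  1 ) * 20753^1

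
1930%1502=428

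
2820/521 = 5 + 215/521 = 5.41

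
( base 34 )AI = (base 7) 1021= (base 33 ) AS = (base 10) 358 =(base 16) 166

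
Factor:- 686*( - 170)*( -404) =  - 2^4*5^1*7^3*17^1*101^1 = -47114480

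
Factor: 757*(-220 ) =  - 166540 = -2^2*5^1*11^1*757^1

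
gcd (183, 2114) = 1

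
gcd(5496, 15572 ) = 916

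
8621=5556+3065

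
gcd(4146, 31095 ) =2073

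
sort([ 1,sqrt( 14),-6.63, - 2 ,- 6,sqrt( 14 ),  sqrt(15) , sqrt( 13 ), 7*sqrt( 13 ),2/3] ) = [-6.63, - 6, - 2, 2/3, 1 , sqrt(13 ) , sqrt( 14 ), sqrt( 14), sqrt(15 ),7*sqrt(13 )]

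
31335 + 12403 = 43738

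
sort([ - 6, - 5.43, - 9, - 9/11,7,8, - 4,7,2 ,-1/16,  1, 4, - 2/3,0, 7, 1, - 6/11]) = [ - 9, - 6, - 5.43,-4, - 9/11,-2/3, - 6/11, -1/16,0, 1,  1,2,4, 7,7,7,8] 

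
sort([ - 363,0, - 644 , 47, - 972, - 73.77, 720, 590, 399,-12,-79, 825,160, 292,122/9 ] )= [ - 972, - 644,-363,-79,-73.77,-12,0,122/9, 47, 160, 292, 399, 590 , 720,825]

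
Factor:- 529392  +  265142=-2^1*5^3*7^1*151^1 = -264250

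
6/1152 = 1/192 = 0.01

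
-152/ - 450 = 76/225 = 0.34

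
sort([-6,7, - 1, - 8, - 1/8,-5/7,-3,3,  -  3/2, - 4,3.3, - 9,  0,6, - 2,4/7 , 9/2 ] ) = [ - 9, - 8,-6, - 4,-3, - 2, - 3/2, - 1, - 5/7, - 1/8,0, 4/7, 3, 3.3, 9/2,6,7 ]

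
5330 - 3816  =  1514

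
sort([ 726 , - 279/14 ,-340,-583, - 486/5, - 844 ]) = [ - 844, - 583, - 340, - 486/5, - 279/14, 726 ]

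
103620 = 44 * 2355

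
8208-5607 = 2601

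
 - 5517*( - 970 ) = 5351490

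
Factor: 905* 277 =250685 = 5^1*181^1*277^1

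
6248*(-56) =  -349888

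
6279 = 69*91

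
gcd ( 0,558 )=558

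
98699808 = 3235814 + 95463994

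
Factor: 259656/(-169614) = -2^2 * 3^(-4)*31^1 = - 124/81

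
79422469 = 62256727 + 17165742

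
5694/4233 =1898/1411 = 1.35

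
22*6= 132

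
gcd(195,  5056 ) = 1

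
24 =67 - 43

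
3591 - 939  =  2652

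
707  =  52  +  655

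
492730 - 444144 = 48586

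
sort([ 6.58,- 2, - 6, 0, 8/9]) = [- 6, - 2, 0 , 8/9,  6.58]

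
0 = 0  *14916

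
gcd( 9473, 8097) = 1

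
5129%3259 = 1870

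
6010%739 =98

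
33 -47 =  - 14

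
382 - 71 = 311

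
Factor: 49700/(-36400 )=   -  71/52 = - 2^( - 2 )*13^( - 1)*71^1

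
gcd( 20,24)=4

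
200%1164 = 200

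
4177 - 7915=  - 3738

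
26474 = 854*31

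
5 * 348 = 1740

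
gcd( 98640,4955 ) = 5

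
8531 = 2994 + 5537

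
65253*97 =6329541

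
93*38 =3534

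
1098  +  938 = 2036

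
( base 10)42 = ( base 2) 101010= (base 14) 30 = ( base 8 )52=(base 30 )1c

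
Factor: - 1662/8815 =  - 2^1 * 3^1*5^(-1)*41^( - 1) *43^( - 1 )*277^1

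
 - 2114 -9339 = -11453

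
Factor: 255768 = 2^3 * 3^1*10657^1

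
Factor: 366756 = 2^2*3^1*13^1*2351^1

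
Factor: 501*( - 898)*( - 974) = 2^2*  3^1*167^1 * 449^1*487^1 = 438200652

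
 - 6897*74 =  - 510378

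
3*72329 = 216987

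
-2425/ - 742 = 2425/742 = 3.27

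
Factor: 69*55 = 3^1*5^1*11^1*23^1  =  3795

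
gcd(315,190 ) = 5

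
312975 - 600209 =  - 287234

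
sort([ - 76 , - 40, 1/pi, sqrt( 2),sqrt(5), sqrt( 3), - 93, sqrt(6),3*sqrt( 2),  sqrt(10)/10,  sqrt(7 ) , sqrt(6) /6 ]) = [ - 93, - 76, -40,sqrt(10)/10, 1/pi, sqrt(6)/6, sqrt( 2), sqrt(3 ), sqrt(5),  sqrt (6 ),sqrt(7 ), 3*sqrt (2)]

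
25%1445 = 25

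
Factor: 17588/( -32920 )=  -4397/8230 =- 2^( - 1)*5^(  -  1 )*823^( - 1 )*4397^1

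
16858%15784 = 1074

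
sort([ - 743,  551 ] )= [ - 743 , 551]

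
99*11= 1089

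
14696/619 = 23+459/619=23.74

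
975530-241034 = 734496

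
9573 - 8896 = 677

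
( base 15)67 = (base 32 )31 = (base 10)97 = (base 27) 3G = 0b1100001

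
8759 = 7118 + 1641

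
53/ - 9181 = -53/9181=   - 0.01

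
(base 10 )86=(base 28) 32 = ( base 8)126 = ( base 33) 2k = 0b1010110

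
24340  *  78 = 1898520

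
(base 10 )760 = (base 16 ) 2f8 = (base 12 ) 534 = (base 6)3304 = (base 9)1034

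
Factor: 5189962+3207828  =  8397790= 2^1*5^1 * 313^1*  2683^1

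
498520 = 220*2266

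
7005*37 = 259185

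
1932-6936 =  - 5004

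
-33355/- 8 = 33355/8 =4169.38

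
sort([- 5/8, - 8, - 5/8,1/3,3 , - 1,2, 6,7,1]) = [  -  8, - 1, - 5/8, -5/8,  1/3, 1 , 2, 3,6 , 7 ] 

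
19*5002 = 95038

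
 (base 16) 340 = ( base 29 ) SK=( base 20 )21C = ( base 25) 187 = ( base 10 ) 832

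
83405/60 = 16681/12 = 1390.08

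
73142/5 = 73142/5  =  14628.40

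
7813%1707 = 985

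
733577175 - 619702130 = 113875045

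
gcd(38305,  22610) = 5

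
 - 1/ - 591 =1/591 = 0.00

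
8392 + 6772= 15164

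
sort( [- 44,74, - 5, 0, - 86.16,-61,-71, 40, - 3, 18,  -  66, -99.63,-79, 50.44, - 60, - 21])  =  [ - 99.63, - 86.16, - 79, - 71,-66, - 61, - 60, - 44, - 21, - 5, - 3, 0, 18,  40, 50.44,74 ] 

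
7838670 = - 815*( -9618 ) 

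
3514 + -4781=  - 1267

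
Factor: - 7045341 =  - 3^1*2348447^1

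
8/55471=8/55471=0.00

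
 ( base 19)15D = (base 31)F4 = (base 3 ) 122101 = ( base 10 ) 469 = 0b111010101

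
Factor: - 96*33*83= -262944=- 2^5*3^2*11^1*83^1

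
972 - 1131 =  - 159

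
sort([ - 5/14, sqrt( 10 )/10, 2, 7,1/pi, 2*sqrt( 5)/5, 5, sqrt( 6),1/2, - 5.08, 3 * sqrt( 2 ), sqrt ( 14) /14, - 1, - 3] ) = [  -  5.08, - 3, - 1  , - 5/14,  sqrt(14 ) /14 , sqrt( 10)/10, 1/pi,  1/2,2*sqrt( 5) /5, 2, sqrt( 6), 3*sqrt( 2 )  ,  5, 7]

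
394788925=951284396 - 556495471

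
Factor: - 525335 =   -  5^1*29^1*3623^1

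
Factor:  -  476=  - 2^2*7^1*17^1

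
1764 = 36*49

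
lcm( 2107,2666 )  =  130634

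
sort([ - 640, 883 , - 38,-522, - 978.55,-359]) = [ - 978.55,-640, - 522,  -  359, - 38 , 883] 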